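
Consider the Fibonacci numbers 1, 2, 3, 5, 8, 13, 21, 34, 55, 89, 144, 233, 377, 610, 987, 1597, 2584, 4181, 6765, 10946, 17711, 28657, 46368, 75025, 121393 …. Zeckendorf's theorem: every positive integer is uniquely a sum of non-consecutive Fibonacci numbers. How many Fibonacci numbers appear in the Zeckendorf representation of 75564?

5

Greedy algorithm:
75025 ≤ 75564 < 121393, so take 75025; remainder 539
377 ≤ 539 < 610, so take 377; remainder 162
144 ≤ 162 < 233, so take 144; remainder 18
13 ≤ 18 < 21, so take 13; remainder 5
5 ≤ 5 < 8, so take 5; remainder 0
75564 = 75025 + 377 + 144 + 13 + 5, which has 5 terms.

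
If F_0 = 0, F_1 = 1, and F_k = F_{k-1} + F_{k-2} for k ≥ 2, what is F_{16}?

987

Iterating the recurrence up to F_{8} = 21 and F_{7} = 13:
F_{9} = F_{8} + F_{7} = 21 + 13 = 34
F_{10} = F_{9} + F_{8} = 34 + 21 = 55
F_{11} = F_{10} + F_{9} = 55 + 34 = 89
F_{12} = F_{11} + F_{10} = 89 + 55 = 144
F_{13} = F_{12} + F_{11} = 144 + 89 = 233
F_{14} = F_{13} + F_{12} = 233 + 144 = 377
F_{15} = F_{14} + F_{13} = 377 + 233 = 610
F_{16} = F_{15} + F_{14} = 610 + 377 = 987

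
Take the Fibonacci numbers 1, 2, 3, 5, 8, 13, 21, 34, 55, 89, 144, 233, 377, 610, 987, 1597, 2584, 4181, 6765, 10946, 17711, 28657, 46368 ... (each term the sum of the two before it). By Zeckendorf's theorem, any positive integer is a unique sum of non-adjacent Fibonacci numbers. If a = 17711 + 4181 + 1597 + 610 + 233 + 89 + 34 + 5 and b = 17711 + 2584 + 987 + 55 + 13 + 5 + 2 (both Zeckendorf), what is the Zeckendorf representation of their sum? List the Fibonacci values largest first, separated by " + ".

28657 + 10946 + 4181 + 1597 + 377 + 55 + 3 + 1

The two numbers are 24460 and 21357, so their sum is 45817.
take 28657 (≤ 45817); 45817 − 28657 = 17160
take 10946 (≤ 17160); 17160 − 10946 = 6214
take 4181 (≤ 6214); 6214 − 4181 = 2033
take 1597 (≤ 2033); 2033 − 1597 = 436
take 377 (≤ 436); 436 − 377 = 59
take 55 (≤ 59); 59 − 55 = 4
take 3 (≤ 4); 4 − 3 = 1
take 1 (≤ 1); 1 − 1 = 0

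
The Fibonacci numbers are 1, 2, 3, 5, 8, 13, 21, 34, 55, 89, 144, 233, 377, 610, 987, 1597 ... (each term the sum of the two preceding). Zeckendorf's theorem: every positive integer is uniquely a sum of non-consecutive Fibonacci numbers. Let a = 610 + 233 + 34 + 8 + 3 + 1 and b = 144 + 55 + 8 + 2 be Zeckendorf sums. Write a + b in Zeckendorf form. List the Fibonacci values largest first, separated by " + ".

The two numbers are 889 and 209, so their sum is 1098.
Greedy algorithm:
1098 − 987 = 111
111 − 89 = 22
22 − 21 = 1
1 − 1 = 0

987 + 89 + 21 + 1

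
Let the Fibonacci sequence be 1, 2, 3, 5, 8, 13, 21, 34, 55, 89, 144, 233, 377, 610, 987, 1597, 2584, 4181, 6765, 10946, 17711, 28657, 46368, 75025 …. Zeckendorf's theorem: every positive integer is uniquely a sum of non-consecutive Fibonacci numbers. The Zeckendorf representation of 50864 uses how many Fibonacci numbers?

50864 − 46368 = 4496
4496 − 4181 = 315
315 − 233 = 82
82 − 55 = 27
27 − 21 = 6
6 − 5 = 1
1 − 1 = 0
50864 = 46368 + 4181 + 233 + 55 + 21 + 5 + 1, which has 7 terms.

7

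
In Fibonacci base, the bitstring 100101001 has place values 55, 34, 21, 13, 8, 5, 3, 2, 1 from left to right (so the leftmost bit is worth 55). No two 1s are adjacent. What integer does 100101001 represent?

Summing the place values of the 1 bits: 55 + 13 + 5 + 1 = 74.

74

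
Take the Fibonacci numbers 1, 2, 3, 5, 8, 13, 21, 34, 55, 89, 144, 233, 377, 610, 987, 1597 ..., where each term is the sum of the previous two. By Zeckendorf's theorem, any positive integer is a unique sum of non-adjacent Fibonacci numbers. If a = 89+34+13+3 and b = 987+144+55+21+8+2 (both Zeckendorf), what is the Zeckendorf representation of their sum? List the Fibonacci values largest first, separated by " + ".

987 + 233 + 89 + 34 + 13

The two numbers are 139 and 1217, so their sum is 1356.
Greedily peel off the largest Fibonacci term at each step:
1356 − 987 = 369
369 − 233 = 136
136 − 89 = 47
47 − 34 = 13
13 − 13 = 0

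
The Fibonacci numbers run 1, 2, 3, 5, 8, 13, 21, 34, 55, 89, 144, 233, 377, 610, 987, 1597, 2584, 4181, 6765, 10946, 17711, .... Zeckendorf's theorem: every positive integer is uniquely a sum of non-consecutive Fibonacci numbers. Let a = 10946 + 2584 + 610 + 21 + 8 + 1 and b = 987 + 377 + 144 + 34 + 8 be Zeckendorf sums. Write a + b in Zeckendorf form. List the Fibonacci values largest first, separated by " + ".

The two numbers are 14170 and 1550, so their sum is 15720.
Greedy algorithm:
take 10946 (≤ 15720); 15720 − 10946 = 4774
take 4181 (≤ 4774); 4774 − 4181 = 593
take 377 (≤ 593); 593 − 377 = 216
take 144 (≤ 216); 216 − 144 = 72
take 55 (≤ 72); 72 − 55 = 17
take 13 (≤ 17); 17 − 13 = 4
take 3 (≤ 4); 4 − 3 = 1
take 1 (≤ 1); 1 − 1 = 0

10946 + 4181 + 377 + 144 + 55 + 13 + 3 + 1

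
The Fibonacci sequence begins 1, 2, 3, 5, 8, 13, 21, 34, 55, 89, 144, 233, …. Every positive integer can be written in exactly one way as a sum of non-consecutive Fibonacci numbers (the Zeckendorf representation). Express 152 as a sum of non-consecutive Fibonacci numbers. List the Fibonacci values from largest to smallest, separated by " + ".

144 + 8

144 ≤ 152 < 233, so take 144; remainder 8
8 ≤ 8 < 13, so take 8; remainder 0
So 152 = 144 + 8, with no two terms consecutive in the sequence.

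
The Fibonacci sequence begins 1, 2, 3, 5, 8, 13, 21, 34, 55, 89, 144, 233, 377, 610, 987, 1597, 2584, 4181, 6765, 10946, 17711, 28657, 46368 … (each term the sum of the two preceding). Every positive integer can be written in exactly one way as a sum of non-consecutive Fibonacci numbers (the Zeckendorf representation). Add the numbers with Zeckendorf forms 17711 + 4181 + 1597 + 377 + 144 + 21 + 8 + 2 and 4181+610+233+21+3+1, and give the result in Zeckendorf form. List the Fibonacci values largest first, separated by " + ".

28657 + 377 + 55 + 1

The two numbers are 24041 and 5049, so their sum is 29090.
29090: greatest Fibonacci not exceeding it is 28657, leaving 433
433: greatest Fibonacci not exceeding it is 377, leaving 56
56: greatest Fibonacci not exceeding it is 55, leaving 1
1: greatest Fibonacci not exceeding it is 1, leaving 0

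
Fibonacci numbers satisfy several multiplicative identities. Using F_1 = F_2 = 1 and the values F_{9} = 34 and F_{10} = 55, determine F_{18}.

2584

By the doubling identity F_{2k} = F_k(2F_{k+1} − F_k): F_{18} = 34·(2·55 − 34) = 34·76 = 2584.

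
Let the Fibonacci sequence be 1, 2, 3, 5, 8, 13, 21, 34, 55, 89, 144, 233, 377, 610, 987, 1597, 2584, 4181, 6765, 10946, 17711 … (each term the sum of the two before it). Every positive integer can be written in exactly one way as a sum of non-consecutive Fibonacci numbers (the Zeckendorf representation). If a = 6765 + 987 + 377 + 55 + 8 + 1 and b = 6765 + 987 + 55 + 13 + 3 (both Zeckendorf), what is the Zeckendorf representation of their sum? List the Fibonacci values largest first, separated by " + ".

10946 + 4181 + 610 + 233 + 34 + 8 + 3 + 1

The two numbers are 8193 and 7823, so their sum is 16016.
Repeatedly subtract the largest Fibonacci number that fits:
largest Fibonacci ≤ 16016 is 10946; 16016 − 10946 = 5070
largest Fibonacci ≤ 5070 is 4181; 5070 − 4181 = 889
largest Fibonacci ≤ 889 is 610; 889 − 610 = 279
largest Fibonacci ≤ 279 is 233; 279 − 233 = 46
largest Fibonacci ≤ 46 is 34; 46 − 34 = 12
largest Fibonacci ≤ 12 is 8; 12 − 8 = 4
largest Fibonacci ≤ 4 is 3; 4 − 3 = 1
largest Fibonacci ≤ 1 is 1; 1 − 1 = 0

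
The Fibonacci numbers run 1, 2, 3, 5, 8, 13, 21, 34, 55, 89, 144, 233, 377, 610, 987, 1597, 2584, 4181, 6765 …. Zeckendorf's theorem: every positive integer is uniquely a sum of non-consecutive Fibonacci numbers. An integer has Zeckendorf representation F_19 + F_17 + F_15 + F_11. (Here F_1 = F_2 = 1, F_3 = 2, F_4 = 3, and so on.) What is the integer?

6477

F_19 + F_17 + F_15 + F_11 = 4181 + 1597 + 610 + 89 = 6477.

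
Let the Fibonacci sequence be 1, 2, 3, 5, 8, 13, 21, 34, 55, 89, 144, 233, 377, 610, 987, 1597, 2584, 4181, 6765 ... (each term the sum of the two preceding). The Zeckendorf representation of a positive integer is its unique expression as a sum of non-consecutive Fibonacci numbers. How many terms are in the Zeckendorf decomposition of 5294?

5

4181 ≤ 5294 < 6765, so take 4181; remainder 1113
987 ≤ 1113 < 1597, so take 987; remainder 126
89 ≤ 126 < 144, so take 89; remainder 37
34 ≤ 37 < 55, so take 34; remainder 3
3 ≤ 3 < 5, so take 3; remainder 0
5294 = 4181 + 987 + 89 + 34 + 3, which has 5 terms.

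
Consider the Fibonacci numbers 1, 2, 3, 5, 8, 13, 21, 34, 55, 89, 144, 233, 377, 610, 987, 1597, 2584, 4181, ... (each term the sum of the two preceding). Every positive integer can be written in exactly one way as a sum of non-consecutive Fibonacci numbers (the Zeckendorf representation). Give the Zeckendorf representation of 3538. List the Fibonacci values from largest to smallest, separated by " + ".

2584 + 610 + 233 + 89 + 21 + 1

Repeatedly subtract the largest Fibonacci number that fits:
take 2584 (≤ 3538); 3538 − 2584 = 954
take 610 (≤ 954); 954 − 610 = 344
take 233 (≤ 344); 344 − 233 = 111
take 89 (≤ 111); 111 − 89 = 22
take 21 (≤ 22); 22 − 21 = 1
take 1 (≤ 1); 1 − 1 = 0
So 3538 = 2584 + 610 + 233 + 89 + 21 + 1, with no two terms consecutive in the sequence.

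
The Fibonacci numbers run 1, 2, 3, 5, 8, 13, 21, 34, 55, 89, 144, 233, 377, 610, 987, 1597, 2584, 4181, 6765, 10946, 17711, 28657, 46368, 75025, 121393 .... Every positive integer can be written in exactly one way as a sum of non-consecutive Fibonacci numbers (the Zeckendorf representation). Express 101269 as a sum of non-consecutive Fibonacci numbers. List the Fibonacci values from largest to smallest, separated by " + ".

75025 + 17711 + 6765 + 1597 + 144 + 21 + 5 + 1

largest Fibonacci ≤ 101269 is 75025; 101269 − 75025 = 26244
largest Fibonacci ≤ 26244 is 17711; 26244 − 17711 = 8533
largest Fibonacci ≤ 8533 is 6765; 8533 − 6765 = 1768
largest Fibonacci ≤ 1768 is 1597; 1768 − 1597 = 171
largest Fibonacci ≤ 171 is 144; 171 − 144 = 27
largest Fibonacci ≤ 27 is 21; 27 − 21 = 6
largest Fibonacci ≤ 6 is 5; 6 − 5 = 1
largest Fibonacci ≤ 1 is 1; 1 − 1 = 0
So 101269 = 75025 + 17711 + 6765 + 1597 + 144 + 21 + 5 + 1, with no two terms consecutive in the sequence.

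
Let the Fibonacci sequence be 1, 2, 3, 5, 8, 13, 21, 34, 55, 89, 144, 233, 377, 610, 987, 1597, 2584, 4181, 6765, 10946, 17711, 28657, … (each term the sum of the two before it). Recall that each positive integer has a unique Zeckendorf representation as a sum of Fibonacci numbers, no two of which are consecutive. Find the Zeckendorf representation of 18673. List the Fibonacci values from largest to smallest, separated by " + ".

take 17711 (≤ 18673); 18673 − 17711 = 962
take 610 (≤ 962); 962 − 610 = 352
take 233 (≤ 352); 352 − 233 = 119
take 89 (≤ 119); 119 − 89 = 30
take 21 (≤ 30); 30 − 21 = 9
take 8 (≤ 9); 9 − 8 = 1
take 1 (≤ 1); 1 − 1 = 0
So 18673 = 17711 + 610 + 233 + 89 + 21 + 8 + 1, with no two terms consecutive in the sequence.

17711 + 610 + 233 + 89 + 21 + 8 + 1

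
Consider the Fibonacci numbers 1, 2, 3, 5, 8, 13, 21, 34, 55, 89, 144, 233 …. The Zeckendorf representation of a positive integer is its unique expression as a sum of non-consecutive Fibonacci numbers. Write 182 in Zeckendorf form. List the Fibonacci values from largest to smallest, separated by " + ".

144 + 34 + 3 + 1

subtract 144 from 182: 38 remains
subtract 34 from 38: 4 remains
subtract 3 from 4: 1 remains
subtract 1 from 1: 0 remains
So 182 = 144 + 34 + 3 + 1, with no two terms consecutive in the sequence.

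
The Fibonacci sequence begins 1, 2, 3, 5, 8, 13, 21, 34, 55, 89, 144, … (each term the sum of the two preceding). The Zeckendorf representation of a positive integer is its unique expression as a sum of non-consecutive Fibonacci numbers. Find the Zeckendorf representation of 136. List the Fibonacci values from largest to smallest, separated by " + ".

Greedy algorithm:
largest Fibonacci ≤ 136 is 89; 136 − 89 = 47
largest Fibonacci ≤ 47 is 34; 47 − 34 = 13
largest Fibonacci ≤ 13 is 13; 13 − 13 = 0
So 136 = 89 + 34 + 13, with no two terms consecutive in the sequence.

89 + 34 + 13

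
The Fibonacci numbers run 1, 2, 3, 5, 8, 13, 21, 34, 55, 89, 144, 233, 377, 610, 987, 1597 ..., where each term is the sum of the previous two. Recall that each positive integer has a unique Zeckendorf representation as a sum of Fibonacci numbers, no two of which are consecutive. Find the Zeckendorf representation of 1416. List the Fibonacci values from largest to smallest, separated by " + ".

largest Fibonacci ≤ 1416 is 987; 1416 − 987 = 429
largest Fibonacci ≤ 429 is 377; 429 − 377 = 52
largest Fibonacci ≤ 52 is 34; 52 − 34 = 18
largest Fibonacci ≤ 18 is 13; 18 − 13 = 5
largest Fibonacci ≤ 5 is 5; 5 − 5 = 0
So 1416 = 987 + 377 + 34 + 13 + 5, with no two terms consecutive in the sequence.

987 + 377 + 34 + 13 + 5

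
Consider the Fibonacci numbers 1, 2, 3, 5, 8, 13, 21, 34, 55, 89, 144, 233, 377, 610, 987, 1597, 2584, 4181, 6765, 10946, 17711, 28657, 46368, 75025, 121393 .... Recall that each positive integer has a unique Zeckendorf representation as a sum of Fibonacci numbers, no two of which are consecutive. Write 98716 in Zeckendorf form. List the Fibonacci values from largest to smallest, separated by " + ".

Greedy algorithm:
take 75025 (≤ 98716); 98716 − 75025 = 23691
take 17711 (≤ 23691); 23691 − 17711 = 5980
take 4181 (≤ 5980); 5980 − 4181 = 1799
take 1597 (≤ 1799); 1799 − 1597 = 202
take 144 (≤ 202); 202 − 144 = 58
take 55 (≤ 58); 58 − 55 = 3
take 3 (≤ 3); 3 − 3 = 0
So 98716 = 75025 + 17711 + 4181 + 1597 + 144 + 55 + 3, with no two terms consecutive in the sequence.

75025 + 17711 + 4181 + 1597 + 144 + 55 + 3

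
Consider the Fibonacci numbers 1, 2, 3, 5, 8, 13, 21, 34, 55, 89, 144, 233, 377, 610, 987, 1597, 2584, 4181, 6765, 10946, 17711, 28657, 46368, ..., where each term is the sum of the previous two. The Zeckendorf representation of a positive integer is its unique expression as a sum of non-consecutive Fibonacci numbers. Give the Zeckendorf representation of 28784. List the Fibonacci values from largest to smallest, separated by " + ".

largest Fibonacci ≤ 28784 is 28657; 28784 − 28657 = 127
largest Fibonacci ≤ 127 is 89; 127 − 89 = 38
largest Fibonacci ≤ 38 is 34; 38 − 34 = 4
largest Fibonacci ≤ 4 is 3; 4 − 3 = 1
largest Fibonacci ≤ 1 is 1; 1 − 1 = 0
So 28784 = 28657 + 89 + 34 + 3 + 1, with no two terms consecutive in the sequence.

28657 + 89 + 34 + 3 + 1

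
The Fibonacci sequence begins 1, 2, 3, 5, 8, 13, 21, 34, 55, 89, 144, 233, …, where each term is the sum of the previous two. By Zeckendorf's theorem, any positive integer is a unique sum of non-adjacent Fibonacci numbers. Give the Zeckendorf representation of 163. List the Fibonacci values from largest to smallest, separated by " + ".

144 + 13 + 5 + 1

144 ≤ 163 < 233, so take 144; remainder 19
13 ≤ 19 < 21, so take 13; remainder 6
5 ≤ 6 < 8, so take 5; remainder 1
1 ≤ 1 < 2, so take 1; remainder 0
So 163 = 144 + 13 + 5 + 1, with no two terms consecutive in the sequence.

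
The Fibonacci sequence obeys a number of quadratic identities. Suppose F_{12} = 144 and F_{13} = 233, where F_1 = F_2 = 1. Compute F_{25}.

75025

By F_{2k+1} = F_k² + F_{k+1}²: F_{25} = 144² + 233² = 20736 + 54289 = 75025.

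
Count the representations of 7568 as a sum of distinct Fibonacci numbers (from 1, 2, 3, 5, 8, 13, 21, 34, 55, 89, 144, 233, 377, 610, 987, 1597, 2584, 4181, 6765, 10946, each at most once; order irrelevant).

7568 = 6765+610+144+34+13+2 = 6765+610+144+34+8+5+2 = 6765+610+89+55+34+13+2 = 6765+377+233+144+34+13+2 = 4181+2584+610+144+34+13+2 = … (31 more), for 36 in all.

36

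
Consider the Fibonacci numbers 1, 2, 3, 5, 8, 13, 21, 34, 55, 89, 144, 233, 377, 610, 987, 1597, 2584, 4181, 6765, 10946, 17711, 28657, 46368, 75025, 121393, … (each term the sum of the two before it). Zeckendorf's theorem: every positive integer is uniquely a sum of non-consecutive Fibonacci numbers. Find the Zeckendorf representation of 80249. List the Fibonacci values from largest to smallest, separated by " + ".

Greedily peel off the largest Fibonacci term at each step:
largest Fibonacci ≤ 80249 is 75025; 80249 − 75025 = 5224
largest Fibonacci ≤ 5224 is 4181; 5224 − 4181 = 1043
largest Fibonacci ≤ 1043 is 987; 1043 − 987 = 56
largest Fibonacci ≤ 56 is 55; 56 − 55 = 1
largest Fibonacci ≤ 1 is 1; 1 − 1 = 0
So 80249 = 75025 + 4181 + 987 + 55 + 1, with no two terms consecutive in the sequence.

75025 + 4181 + 987 + 55 + 1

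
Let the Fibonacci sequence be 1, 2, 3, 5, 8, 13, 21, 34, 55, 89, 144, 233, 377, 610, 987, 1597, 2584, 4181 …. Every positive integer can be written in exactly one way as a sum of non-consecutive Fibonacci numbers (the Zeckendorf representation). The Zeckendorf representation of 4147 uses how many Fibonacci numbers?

Greedily peel off the largest Fibonacci term at each step:
2584 ≤ 4147 < 4181, so take 2584; remainder 1563
987 ≤ 1563 < 1597, so take 987; remainder 576
377 ≤ 576 < 610, so take 377; remainder 199
144 ≤ 199 < 233, so take 144; remainder 55
55 ≤ 55 < 89, so take 55; remainder 0
4147 = 2584 + 987 + 377 + 144 + 55, which has 5 terms.

5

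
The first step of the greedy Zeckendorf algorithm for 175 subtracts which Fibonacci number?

144 ≤ 175 < 233, so the largest Fibonacci number not exceeding 175 is 144.

144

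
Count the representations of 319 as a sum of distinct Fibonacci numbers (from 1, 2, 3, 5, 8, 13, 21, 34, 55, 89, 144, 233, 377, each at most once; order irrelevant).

319 = 233+55+21+8+2 = 233+55+21+5+3+2 = 144+89+55+21+8+2 = 233+55+13+8+5+3+2 = 144+89+55+21+5+3+2 = … (3 more), for 8 in all.

8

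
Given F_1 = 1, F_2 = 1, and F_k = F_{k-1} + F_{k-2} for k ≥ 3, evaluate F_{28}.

Iterating the recurrence up to F_{23} = 28657 and F_{22} = 17711:
F_{24} = F_{23} + F_{22} = 28657 + 17711 = 46368
F_{25} = F_{24} + F_{23} = 46368 + 28657 = 75025
F_{26} = F_{25} + F_{24} = 75025 + 46368 = 121393
F_{27} = F_{26} + F_{25} = 121393 + 75025 = 196418
F_{28} = F_{27} + F_{26} = 196418 + 121393 = 317811

317811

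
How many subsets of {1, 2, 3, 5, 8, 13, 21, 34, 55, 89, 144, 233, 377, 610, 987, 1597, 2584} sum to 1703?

Each representation comes from the Zeckendorf form by replacing some F_k with F_{k−1} + F_{k−2} where possible.
1703 = 1597+89+13+3+1 = 1597+89+8+5+3+1 = 1597+55+34+13+3+1 = 987+610+89+13+3+1 = … (14 more), for 18 in all.

18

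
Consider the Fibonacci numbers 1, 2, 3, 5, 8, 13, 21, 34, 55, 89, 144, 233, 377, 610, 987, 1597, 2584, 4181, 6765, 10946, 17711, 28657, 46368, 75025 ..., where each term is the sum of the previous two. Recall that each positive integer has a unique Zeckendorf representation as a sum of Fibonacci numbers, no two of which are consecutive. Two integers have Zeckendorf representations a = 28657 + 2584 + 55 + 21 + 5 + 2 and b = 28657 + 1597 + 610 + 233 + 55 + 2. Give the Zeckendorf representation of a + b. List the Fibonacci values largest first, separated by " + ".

46368 + 10946 + 4181 + 610 + 233 + 89 + 34 + 13 + 3 + 1

The two numbers are 31324 and 31154, so their sum is 62478.
Greedily peel off the largest Fibonacci term at each step:
62478 − 46368 = 16110
16110 − 10946 = 5164
5164 − 4181 = 983
983 − 610 = 373
373 − 233 = 140
140 − 89 = 51
51 − 34 = 17
17 − 13 = 4
4 − 3 = 1
1 − 1 = 0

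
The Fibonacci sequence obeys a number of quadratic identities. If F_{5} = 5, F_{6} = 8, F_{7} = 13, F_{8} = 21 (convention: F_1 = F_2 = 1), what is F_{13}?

By the addition formula F_{m+n} = F_m F_{n+1} + F_{m−1} F_n with m=6, n=7: F_{13} = 8·21 + 5·13 = 168 + 65 = 233.

233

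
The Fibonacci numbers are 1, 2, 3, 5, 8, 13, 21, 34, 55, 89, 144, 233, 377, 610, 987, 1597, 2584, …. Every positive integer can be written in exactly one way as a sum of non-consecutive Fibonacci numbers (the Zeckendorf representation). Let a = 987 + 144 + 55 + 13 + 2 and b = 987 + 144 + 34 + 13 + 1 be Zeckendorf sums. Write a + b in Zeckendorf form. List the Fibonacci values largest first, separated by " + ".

1597 + 610 + 144 + 21 + 8

The two numbers are 1201 and 1179, so their sum is 2380.
2380 − 1597 = 783
783 − 610 = 173
173 − 144 = 29
29 − 21 = 8
8 − 8 = 0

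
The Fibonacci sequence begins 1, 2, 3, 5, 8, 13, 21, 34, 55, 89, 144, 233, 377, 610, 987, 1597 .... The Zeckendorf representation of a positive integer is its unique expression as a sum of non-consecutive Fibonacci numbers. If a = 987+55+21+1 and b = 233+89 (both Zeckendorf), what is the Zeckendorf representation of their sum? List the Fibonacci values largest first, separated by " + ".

987 + 377 + 21 + 1

The two numbers are 1064 and 322, so their sum is 1386.
take 987 (≤ 1386); 1386 − 987 = 399
take 377 (≤ 399); 399 − 377 = 22
take 21 (≤ 22); 22 − 21 = 1
take 1 (≤ 1); 1 − 1 = 0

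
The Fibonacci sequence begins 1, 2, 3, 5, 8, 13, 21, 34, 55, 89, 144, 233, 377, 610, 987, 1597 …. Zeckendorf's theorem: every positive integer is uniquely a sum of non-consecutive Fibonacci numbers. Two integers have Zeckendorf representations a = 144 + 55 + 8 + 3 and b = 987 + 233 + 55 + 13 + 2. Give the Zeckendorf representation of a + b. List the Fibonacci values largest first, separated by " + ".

The two numbers are 210 and 1290, so their sum is 1500.
Repeatedly subtract the largest Fibonacci number that fits:
987 ≤ 1500 < 1597, so take 987; remainder 513
377 ≤ 513 < 610, so take 377; remainder 136
89 ≤ 136 < 144, so take 89; remainder 47
34 ≤ 47 < 55, so take 34; remainder 13
13 ≤ 13 < 21, so take 13; remainder 0

987 + 377 + 89 + 34 + 13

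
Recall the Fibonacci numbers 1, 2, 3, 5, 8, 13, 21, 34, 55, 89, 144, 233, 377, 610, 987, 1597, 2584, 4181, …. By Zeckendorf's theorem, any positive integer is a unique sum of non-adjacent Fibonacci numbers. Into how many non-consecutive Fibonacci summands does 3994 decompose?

7

Greedily peel off the largest Fibonacci term at each step:
2584 ≤ 3994 < 4181, so take 2584; remainder 1410
987 ≤ 1410 < 1597, so take 987; remainder 423
377 ≤ 423 < 610, so take 377; remainder 46
34 ≤ 46 < 55, so take 34; remainder 12
8 ≤ 12 < 13, so take 8; remainder 4
3 ≤ 4 < 5, so take 3; remainder 1
1 ≤ 1 < 2, so take 1; remainder 0
3994 = 2584 + 987 + 377 + 34 + 8 + 3 + 1, which has 7 terms.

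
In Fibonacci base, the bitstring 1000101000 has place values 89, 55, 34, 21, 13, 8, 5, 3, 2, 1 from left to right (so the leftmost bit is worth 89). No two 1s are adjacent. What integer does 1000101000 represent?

Summing the place values of the 1 bits: 89 + 13 + 5 = 107.

107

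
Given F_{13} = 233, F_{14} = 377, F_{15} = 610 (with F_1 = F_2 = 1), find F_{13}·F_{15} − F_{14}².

233·610 − 377² = 142130 − 142129 = 1. (Cassini's identity: F_{k−1}F_{k+1} − F_k² = (−1)^k.)

1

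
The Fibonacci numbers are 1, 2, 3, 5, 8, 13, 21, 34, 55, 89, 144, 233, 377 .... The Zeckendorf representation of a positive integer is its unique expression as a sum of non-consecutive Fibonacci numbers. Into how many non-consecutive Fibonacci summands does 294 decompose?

Repeatedly subtract the largest Fibonacci number that fits:
take 233 (≤ 294); 294 − 233 = 61
take 55 (≤ 61); 61 − 55 = 6
take 5 (≤ 6); 6 − 5 = 1
take 1 (≤ 1); 1 − 1 = 0
294 = 233 + 55 + 5 + 1, which has 4 terms.

4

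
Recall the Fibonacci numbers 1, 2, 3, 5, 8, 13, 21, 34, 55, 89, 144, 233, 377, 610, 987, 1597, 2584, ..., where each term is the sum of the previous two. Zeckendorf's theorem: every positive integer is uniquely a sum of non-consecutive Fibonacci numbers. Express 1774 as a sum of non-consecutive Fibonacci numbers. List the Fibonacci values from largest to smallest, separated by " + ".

1597 + 144 + 21 + 8 + 3 + 1

Greedy algorithm:
1774 − 1597 = 177
177 − 144 = 33
33 − 21 = 12
12 − 8 = 4
4 − 3 = 1
1 − 1 = 0
So 1774 = 1597 + 144 + 21 + 8 + 3 + 1, with no two terms consecutive in the sequence.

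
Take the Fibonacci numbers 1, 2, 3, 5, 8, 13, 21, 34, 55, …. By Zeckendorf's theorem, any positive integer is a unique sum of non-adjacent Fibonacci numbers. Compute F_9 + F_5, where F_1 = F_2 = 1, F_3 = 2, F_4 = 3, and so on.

39

F_9 + F_5 = 34 + 5 = 39.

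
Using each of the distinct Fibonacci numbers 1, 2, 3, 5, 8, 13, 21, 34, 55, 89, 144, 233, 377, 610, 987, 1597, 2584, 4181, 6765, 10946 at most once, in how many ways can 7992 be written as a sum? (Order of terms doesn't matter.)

20

Starting from the Zeckendorf form and repeatedly splitting a term F_k into F_{k−1} + F_{k−2} (when neither is already used) reaches every representation.
7992 = 6765+987+233+5+2 = 6765+987+144+89+5+2 = 6765+610+377+233+5+2 = … (17 more), for 20 in all.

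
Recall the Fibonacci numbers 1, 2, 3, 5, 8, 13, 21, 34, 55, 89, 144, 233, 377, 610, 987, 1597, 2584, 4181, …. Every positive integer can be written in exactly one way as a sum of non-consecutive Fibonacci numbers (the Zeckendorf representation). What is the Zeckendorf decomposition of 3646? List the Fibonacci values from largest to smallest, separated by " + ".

3646: greatest Fibonacci not exceeding it is 2584, leaving 1062
1062: greatest Fibonacci not exceeding it is 987, leaving 75
75: greatest Fibonacci not exceeding it is 55, leaving 20
20: greatest Fibonacci not exceeding it is 13, leaving 7
7: greatest Fibonacci not exceeding it is 5, leaving 2
2: greatest Fibonacci not exceeding it is 2, leaving 0
So 3646 = 2584 + 987 + 55 + 13 + 5 + 2, with no two terms consecutive in the sequence.

2584 + 987 + 55 + 13 + 5 + 2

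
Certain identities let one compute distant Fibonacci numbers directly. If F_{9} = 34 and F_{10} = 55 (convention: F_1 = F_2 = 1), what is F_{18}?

2584

By the doubling identity F_{2k} = F_k(2F_{k+1} − F_k): F_{18} = 34·(2·55 − 34) = 34·76 = 2584.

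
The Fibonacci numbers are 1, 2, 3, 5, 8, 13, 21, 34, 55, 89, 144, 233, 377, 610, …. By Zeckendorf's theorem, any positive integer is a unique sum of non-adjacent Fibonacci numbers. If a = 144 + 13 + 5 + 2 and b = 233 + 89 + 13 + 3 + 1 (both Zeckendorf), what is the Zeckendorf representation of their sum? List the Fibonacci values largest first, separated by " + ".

377 + 89 + 34 + 3

The two numbers are 164 and 339, so their sum is 503.
503 − 377 = 126
126 − 89 = 37
37 − 34 = 3
3 − 3 = 0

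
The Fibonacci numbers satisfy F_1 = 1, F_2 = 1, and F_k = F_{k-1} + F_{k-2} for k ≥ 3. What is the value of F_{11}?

Iterating the recurrence up to F_{7} = 13 and F_{6} = 8:
F_{8} = F_{7} + F_{6} = 13 + 8 = 21
F_{9} = F_{8} + F_{7} = 21 + 13 = 34
F_{10} = F_{9} + F_{8} = 34 + 21 = 55
F_{11} = F_{10} + F_{9} = 55 + 34 = 89

89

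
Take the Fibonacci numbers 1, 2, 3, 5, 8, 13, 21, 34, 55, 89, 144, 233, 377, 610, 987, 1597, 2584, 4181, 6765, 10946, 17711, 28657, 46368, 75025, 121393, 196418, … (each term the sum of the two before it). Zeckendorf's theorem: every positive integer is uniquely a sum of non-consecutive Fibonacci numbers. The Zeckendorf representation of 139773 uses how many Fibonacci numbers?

Greedily peel off the largest Fibonacci term at each step:
subtract 121393 from 139773: 18380 remains
subtract 17711 from 18380: 669 remains
subtract 610 from 669: 59 remains
subtract 55 from 59: 4 remains
subtract 3 from 4: 1 remains
subtract 1 from 1: 0 remains
139773 = 121393 + 17711 + 610 + 55 + 3 + 1, which has 6 terms.

6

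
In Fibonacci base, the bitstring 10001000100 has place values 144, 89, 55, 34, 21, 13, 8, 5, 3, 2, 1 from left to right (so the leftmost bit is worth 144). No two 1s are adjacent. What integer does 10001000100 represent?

Summing the place values of the 1 bits: 144 + 21 + 3 = 168.

168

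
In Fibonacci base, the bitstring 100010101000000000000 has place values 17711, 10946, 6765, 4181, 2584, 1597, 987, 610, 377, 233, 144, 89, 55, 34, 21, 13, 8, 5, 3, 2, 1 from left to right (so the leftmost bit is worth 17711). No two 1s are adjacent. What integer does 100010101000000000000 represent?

Summing the place values of the 1 bits: 17711 + 2584 + 987 + 377 = 21659.

21659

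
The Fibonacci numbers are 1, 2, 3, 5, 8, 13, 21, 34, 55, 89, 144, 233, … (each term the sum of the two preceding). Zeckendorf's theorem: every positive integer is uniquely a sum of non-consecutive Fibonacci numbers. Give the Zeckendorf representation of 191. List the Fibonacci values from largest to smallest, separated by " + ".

144 + 34 + 13

Greedy algorithm:
subtract 144 from 191: 47 remains
subtract 34 from 47: 13 remains
subtract 13 from 13: 0 remains
So 191 = 144 + 34 + 13, with no two terms consecutive in the sequence.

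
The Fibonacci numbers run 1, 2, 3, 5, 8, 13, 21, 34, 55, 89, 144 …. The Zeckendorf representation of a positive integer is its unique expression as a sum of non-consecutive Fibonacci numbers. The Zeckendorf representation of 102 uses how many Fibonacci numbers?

subtract 89 from 102: 13 remains
subtract 13 from 13: 0 remains
102 = 89 + 13, which has 2 terms.

2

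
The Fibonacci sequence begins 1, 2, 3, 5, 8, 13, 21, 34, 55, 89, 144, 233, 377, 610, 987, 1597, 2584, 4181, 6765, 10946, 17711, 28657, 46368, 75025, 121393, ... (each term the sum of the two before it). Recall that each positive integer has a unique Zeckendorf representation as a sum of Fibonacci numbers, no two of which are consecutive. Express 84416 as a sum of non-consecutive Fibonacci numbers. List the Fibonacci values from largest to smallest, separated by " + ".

75025 + 6765 + 2584 + 34 + 8

Greedy algorithm:
subtract 75025 from 84416: 9391 remains
subtract 6765 from 9391: 2626 remains
subtract 2584 from 2626: 42 remains
subtract 34 from 42: 8 remains
subtract 8 from 8: 0 remains
So 84416 = 75025 + 6765 + 2584 + 34 + 8, with no two terms consecutive in the sequence.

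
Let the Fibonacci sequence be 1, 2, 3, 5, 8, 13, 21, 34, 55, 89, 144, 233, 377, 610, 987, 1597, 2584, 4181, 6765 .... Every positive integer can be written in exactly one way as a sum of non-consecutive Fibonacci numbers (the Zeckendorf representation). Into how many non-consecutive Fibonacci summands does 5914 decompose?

Greedily peel off the largest Fibonacci term at each step:
largest Fibonacci ≤ 5914 is 4181; 5914 − 4181 = 1733
largest Fibonacci ≤ 1733 is 1597; 1733 − 1597 = 136
largest Fibonacci ≤ 136 is 89; 136 − 89 = 47
largest Fibonacci ≤ 47 is 34; 47 − 34 = 13
largest Fibonacci ≤ 13 is 13; 13 − 13 = 0
5914 = 4181 + 1597 + 89 + 34 + 13, which has 5 terms.

5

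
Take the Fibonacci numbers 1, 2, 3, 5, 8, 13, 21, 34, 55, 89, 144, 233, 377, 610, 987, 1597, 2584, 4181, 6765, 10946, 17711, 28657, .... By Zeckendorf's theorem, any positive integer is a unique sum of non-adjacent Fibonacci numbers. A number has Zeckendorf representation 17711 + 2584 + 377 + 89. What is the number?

20761

17711 + 2584 + 377 + 89 = 20761.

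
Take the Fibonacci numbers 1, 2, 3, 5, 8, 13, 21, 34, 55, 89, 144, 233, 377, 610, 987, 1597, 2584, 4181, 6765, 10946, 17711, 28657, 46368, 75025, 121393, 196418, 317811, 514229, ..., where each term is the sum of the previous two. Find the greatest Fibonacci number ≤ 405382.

317811 ≤ 405382 < 514229, so the largest Fibonacci number not exceeding 405382 is 317811.

317811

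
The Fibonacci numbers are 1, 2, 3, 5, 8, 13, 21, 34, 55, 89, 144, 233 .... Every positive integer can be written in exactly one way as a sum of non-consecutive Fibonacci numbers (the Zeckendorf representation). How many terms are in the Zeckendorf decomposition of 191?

3

191: greatest Fibonacci not exceeding it is 144, leaving 47
47: greatest Fibonacci not exceeding it is 34, leaving 13
13: greatest Fibonacci not exceeding it is 13, leaving 0
191 = 144 + 34 + 13, which has 3 terms.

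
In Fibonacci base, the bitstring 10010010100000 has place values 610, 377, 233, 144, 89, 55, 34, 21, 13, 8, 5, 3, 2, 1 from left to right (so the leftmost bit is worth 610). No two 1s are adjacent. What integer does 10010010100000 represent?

Summing the place values of the 1 bits: 610 + 144 + 34 + 13 = 801.

801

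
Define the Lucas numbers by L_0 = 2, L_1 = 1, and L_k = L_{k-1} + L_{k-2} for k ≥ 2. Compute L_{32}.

Iterating the recurrence up to L_{28} = 710647 and L_{27} = 439204:
L_{29} = L_{28} + L_{27} = 710647 + 439204 = 1149851
L_{30} = L_{29} + L_{28} = 1149851 + 710647 = 1860498
L_{31} = L_{30} + L_{29} = 1860498 + 1149851 = 3010349
L_{32} = L_{31} + L_{30} = 3010349 + 1860498 = 4870847

4870847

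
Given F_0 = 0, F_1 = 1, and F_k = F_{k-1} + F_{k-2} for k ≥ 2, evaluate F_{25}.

75025

Iterating the recurrence up to F_{21} = 10946 and F_{20} = 6765:
F_{22} = F_{21} + F_{20} = 10946 + 6765 = 17711
F_{23} = F_{22} + F_{21} = 17711 + 10946 = 28657
F_{24} = F_{23} + F_{22} = 28657 + 17711 = 46368
F_{25} = F_{24} + F_{23} = 46368 + 28657 = 75025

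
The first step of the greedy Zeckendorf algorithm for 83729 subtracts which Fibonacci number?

75025 ≤ 83729 < 121393, so the largest Fibonacci number not exceeding 83729 is 75025.

75025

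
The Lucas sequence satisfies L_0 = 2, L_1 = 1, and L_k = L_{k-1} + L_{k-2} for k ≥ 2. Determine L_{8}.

47

Iterating the recurrence up to L_{3} = 4 and L_{2} = 3:
L_{4} = L_{3} + L_{2} = 4 + 3 = 7
L_{5} = L_{4} + L_{3} = 7 + 4 = 11
L_{6} = L_{5} + L_{4} = 11 + 7 = 18
L_{7} = L_{6} + L_{5} = 18 + 11 = 29
L_{8} = L_{7} + L_{6} = 29 + 18 = 47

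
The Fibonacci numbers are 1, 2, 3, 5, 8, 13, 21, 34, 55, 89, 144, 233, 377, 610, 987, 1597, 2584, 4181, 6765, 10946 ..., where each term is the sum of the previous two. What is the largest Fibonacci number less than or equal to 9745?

6765

6765 ≤ 9745 < 10946, so the largest Fibonacci number not exceeding 9745 is 6765.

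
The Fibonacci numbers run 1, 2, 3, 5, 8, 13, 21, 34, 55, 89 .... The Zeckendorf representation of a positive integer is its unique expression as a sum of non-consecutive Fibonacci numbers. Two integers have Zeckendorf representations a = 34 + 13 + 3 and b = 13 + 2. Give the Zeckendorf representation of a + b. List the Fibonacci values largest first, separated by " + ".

55 + 8 + 2

The two numbers are 50 and 15, so their sum is 65.
Greedy algorithm:
largest Fibonacci ≤ 65 is 55; 65 − 55 = 10
largest Fibonacci ≤ 10 is 8; 10 − 8 = 2
largest Fibonacci ≤ 2 is 2; 2 − 2 = 0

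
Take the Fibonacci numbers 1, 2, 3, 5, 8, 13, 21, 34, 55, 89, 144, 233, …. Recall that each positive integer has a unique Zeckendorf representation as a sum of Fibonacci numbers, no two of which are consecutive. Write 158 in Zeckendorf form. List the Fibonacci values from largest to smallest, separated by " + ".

Greedy algorithm:
158 − 144 = 14
14 − 13 = 1
1 − 1 = 0
So 158 = 144 + 13 + 1, with no two terms consecutive in the sequence.

144 + 13 + 1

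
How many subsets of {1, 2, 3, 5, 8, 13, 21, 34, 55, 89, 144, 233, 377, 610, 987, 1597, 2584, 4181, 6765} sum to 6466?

Starting from the Zeckendorf form and repeatedly splitting a term F_k into F_{k−1} + F_{k−2} (when neither is already used) reaches every representation.
6466 = 4181+1597+610+55+21+2 = 4181+1597+610+55+13+8+2 = 4181+1597+377+233+55+21+2 = 4181+1597+610+55+13+5+3+2 = 4181+1597+610+34+21+13+8+2 = … (30 more), for 35 in all.

35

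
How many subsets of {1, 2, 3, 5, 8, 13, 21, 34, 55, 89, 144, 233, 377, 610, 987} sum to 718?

718 = 610+89+13+5+1 = 610+89+13+3+2+1 = 610+55+34+13+5+1 = … (15 more), for 18 in all.

18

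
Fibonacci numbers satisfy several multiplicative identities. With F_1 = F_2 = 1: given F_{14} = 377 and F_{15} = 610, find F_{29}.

By F_{2k+1} = F_k² + F_{k+1}²: F_{29} = 377² + 610² = 142129 + 372100 = 514229.

514229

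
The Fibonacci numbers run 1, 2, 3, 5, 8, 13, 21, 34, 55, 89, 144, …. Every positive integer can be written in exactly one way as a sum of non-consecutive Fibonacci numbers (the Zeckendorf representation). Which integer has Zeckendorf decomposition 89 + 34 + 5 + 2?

89 + 34 + 5 + 2 = 130.

130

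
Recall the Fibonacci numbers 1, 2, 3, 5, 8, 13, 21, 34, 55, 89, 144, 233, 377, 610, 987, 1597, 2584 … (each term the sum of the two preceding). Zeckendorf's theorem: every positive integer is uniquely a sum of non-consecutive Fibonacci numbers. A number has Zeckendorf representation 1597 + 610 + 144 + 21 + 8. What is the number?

1597 + 610 + 144 + 21 + 8 = 2380.

2380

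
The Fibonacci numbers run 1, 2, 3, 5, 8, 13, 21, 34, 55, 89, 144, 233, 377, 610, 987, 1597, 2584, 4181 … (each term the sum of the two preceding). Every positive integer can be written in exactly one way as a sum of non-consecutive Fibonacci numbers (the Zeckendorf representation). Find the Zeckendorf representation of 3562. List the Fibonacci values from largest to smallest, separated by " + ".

2584 + 610 + 233 + 89 + 34 + 8 + 3 + 1

largest Fibonacci ≤ 3562 is 2584; 3562 − 2584 = 978
largest Fibonacci ≤ 978 is 610; 978 − 610 = 368
largest Fibonacci ≤ 368 is 233; 368 − 233 = 135
largest Fibonacci ≤ 135 is 89; 135 − 89 = 46
largest Fibonacci ≤ 46 is 34; 46 − 34 = 12
largest Fibonacci ≤ 12 is 8; 12 − 8 = 4
largest Fibonacci ≤ 4 is 3; 4 − 3 = 1
largest Fibonacci ≤ 1 is 1; 1 − 1 = 0
So 3562 = 2584 + 610 + 233 + 89 + 34 + 8 + 3 + 1, with no two terms consecutive in the sequence.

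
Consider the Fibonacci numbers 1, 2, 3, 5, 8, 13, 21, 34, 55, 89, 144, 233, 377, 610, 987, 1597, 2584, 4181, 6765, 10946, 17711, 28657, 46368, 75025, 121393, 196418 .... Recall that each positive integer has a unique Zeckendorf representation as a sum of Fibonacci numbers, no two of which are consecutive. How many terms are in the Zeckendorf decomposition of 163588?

take 121393 (≤ 163588); 163588 − 121393 = 42195
take 28657 (≤ 42195); 42195 − 28657 = 13538
take 10946 (≤ 13538); 13538 − 10946 = 2592
take 2584 (≤ 2592); 2592 − 2584 = 8
take 8 (≤ 8); 8 − 8 = 0
163588 = 121393 + 28657 + 10946 + 2584 + 8, which has 5 terms.

5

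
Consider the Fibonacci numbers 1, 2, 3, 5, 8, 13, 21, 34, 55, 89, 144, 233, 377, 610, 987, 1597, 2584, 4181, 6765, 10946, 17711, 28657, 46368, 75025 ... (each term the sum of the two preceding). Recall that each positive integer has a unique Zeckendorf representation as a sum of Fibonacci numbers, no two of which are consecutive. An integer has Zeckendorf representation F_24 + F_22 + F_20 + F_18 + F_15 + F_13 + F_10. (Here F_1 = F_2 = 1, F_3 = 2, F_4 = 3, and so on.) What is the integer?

74326

F_24 + F_22 + F_20 + F_18 + F_15 + F_13 + F_10 = 46368 + 17711 + 6765 + 2584 + 610 + 233 + 55 = 74326.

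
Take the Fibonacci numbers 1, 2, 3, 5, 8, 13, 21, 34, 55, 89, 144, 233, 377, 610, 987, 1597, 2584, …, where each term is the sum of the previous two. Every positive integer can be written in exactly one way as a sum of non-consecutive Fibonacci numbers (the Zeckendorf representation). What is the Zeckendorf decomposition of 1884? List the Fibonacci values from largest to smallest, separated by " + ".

Greedily peel off the largest Fibonacci term at each step:
1884 − 1597 = 287
287 − 233 = 54
54 − 34 = 20
20 − 13 = 7
7 − 5 = 2
2 − 2 = 0
So 1884 = 1597 + 233 + 34 + 13 + 5 + 2, with no two terms consecutive in the sequence.

1597 + 233 + 34 + 13 + 5 + 2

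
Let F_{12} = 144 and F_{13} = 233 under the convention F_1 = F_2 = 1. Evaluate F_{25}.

75025

By F_{2k+1} = F_k² + F_{k+1}²: F_{25} = 144² + 233² = 20736 + 54289 = 75025.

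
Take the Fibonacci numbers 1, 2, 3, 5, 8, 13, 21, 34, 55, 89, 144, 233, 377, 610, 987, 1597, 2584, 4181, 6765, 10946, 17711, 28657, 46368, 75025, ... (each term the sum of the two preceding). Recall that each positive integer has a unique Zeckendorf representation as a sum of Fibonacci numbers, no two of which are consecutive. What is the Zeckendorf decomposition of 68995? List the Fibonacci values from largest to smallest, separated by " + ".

68995 − 46368 = 22627
22627 − 17711 = 4916
4916 − 4181 = 735
735 − 610 = 125
125 − 89 = 36
36 − 34 = 2
2 − 2 = 0
So 68995 = 46368 + 17711 + 4181 + 610 + 89 + 34 + 2, with no two terms consecutive in the sequence.

46368 + 17711 + 4181 + 610 + 89 + 34 + 2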